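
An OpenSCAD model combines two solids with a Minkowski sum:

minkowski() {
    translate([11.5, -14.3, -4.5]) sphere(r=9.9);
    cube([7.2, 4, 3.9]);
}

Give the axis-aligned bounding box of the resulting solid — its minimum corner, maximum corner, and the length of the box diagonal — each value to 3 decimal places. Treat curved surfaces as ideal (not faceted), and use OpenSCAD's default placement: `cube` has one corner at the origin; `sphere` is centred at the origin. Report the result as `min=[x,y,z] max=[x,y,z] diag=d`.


A = translate([11.5, -14.3, -4.5]) sphere(r=9.9) → bbox [1.6,-24.2,-14.4] .. [21.4,-4.4,5.4]
B = cube([7.2, 4, 3.9]) → bbox [0,0,0] .. [7.2,4,3.9]
lo = A.lo+B.lo = [1.6+0, -24.2+0, -14.4+0] = [1.600,-24.200,-14.400]
hi = A.hi+B.hi = [21.4+7.2, -4.4+4, 5.4+3.9] = [28.600,-0.400,9.300]
diag = √(27²+23.8²+23.7²) = √1857.13 = 43.094

min=[1.600,-24.200,-14.400] max=[28.600,-0.400,9.300] diag=43.094


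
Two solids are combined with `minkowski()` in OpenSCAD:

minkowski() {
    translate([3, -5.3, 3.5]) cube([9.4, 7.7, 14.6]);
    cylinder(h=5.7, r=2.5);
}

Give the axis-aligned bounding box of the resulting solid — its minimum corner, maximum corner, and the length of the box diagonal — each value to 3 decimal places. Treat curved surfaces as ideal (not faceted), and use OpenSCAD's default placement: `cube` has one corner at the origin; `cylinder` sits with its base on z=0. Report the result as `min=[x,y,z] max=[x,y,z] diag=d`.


A = translate([3, -5.3, 3.5]) cube([9.4, 7.7, 14.6]) → bbox [3,-5.3,3.5] .. [12.4,2.4,18.1]
B = cylinder(h=5.7, r=2.5) → bbox [-2.5,-2.5,0] .. [2.5,2.5,5.7]
lo = A.lo+B.lo = [3-2.5, -5.3-2.5, 3.5+0] = [0.500,-7.800,3.500]
hi = A.hi+B.hi = [12.4+2.5, 2.4+2.5, 18.1+5.7] = [14.900,4.900,23.800]
diag = √(14.4²+12.7²+20.3²) = √780.74 = 27.942

min=[0.500,-7.800,3.500] max=[14.900,4.900,23.800] diag=27.942


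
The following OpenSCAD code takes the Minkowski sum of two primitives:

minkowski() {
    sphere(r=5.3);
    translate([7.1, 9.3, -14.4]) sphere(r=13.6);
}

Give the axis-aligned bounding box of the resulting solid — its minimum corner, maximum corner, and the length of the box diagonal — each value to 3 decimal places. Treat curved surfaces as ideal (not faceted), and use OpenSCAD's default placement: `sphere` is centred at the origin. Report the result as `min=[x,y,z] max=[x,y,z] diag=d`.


min=[-11.800,-9.600,-33.300] max=[26.000,28.200,4.500] diag=65.472

A = translate([7.1, 9.3, -14.4]) sphere(r=13.6) → bbox [-6.5,-4.3,-28] .. [20.7,22.9,-0.8]
B = sphere(r=5.3) → bbox [-5.3,-5.3,-5.3] .. [5.3,5.3,5.3]
lo = A.lo+B.lo = [-6.5-5.3, -4.3-5.3, -28-5.3] = [-11.800,-9.600,-33.300]
hi = A.hi+B.hi = [20.7+5.3, 22.9+5.3, -0.8+5.3] = [26.000,28.200,4.500]
diag = √(37.8²+37.8²+37.8²) = √4286.52 = 65.472


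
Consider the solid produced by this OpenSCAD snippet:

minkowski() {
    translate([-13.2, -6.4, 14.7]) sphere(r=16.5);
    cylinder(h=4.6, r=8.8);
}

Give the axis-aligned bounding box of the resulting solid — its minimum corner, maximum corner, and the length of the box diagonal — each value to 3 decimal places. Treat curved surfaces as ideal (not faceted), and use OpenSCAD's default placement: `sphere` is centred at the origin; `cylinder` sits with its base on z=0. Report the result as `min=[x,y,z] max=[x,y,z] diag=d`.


min=[-38.500,-31.700,-1.800] max=[12.100,18.900,35.800] diag=80.836

A = translate([-13.2, -6.4, 14.7]) sphere(r=16.5) → bbox [-29.7,-22.9,-1.8] .. [3.3,10.1,31.2]
B = cylinder(h=4.6, r=8.8) → bbox [-8.8,-8.8,0] .. [8.8,8.8,4.6]
lo = A.lo+B.lo = [-29.7-8.8, -22.9-8.8, -1.8+0] = [-38.500,-31.700,-1.800]
hi = A.hi+B.hi = [3.3+8.8, 10.1+8.8, 31.2+4.6] = [12.100,18.900,35.800]
diag = √(50.6²+50.6²+37.6²) = √6534.48 = 80.836


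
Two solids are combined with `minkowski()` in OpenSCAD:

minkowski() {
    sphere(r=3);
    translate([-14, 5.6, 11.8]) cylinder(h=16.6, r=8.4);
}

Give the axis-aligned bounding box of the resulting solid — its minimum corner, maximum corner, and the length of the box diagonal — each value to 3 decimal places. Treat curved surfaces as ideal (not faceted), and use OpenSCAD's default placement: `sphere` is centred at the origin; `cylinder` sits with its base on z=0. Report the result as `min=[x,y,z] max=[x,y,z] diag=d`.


A = translate([-14, 5.6, 11.8]) cylinder(h=16.6, r=8.4) → bbox [-22.4,-2.8,11.8] .. [-5.6,14,28.4]
B = sphere(r=3) → bbox [-3,-3,-3] .. [3,3,3]
lo = A.lo+B.lo = [-22.4-3, -2.8-3, 11.8-3] = [-25.400,-5.800,8.800]
hi = A.hi+B.hi = [-5.6+3, 14+3, 28.4+3] = [-2.600,17.000,31.400]
diag = √(22.8²+22.8²+22.6²) = √1550.44 = 39.376

min=[-25.400,-5.800,8.800] max=[-2.600,17.000,31.400] diag=39.376


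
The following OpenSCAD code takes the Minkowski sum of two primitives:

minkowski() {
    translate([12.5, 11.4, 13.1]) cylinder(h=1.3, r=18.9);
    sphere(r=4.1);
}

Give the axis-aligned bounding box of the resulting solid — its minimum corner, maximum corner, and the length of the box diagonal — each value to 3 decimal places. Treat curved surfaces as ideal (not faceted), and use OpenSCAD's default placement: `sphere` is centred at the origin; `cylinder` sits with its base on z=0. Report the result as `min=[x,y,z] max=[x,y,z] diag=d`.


A = translate([12.5, 11.4, 13.1]) cylinder(h=1.3, r=18.9) → bbox [-6.4,-7.5,13.1] .. [31.4,30.3,14.4]
B = sphere(r=4.1) → bbox [-4.1,-4.1,-4.1] .. [4.1,4.1,4.1]
lo = A.lo+B.lo = [-6.4-4.1, -7.5-4.1, 13.1-4.1] = [-10.500,-11.600,9.000]
hi = A.hi+B.hi = [31.4+4.1, 30.3+4.1, 14.4+4.1] = [35.500,34.400,18.500]
diag = √(46²+46²+9.5²) = √4322.25 = 65.744

min=[-10.500,-11.600,9.000] max=[35.500,34.400,18.500] diag=65.744


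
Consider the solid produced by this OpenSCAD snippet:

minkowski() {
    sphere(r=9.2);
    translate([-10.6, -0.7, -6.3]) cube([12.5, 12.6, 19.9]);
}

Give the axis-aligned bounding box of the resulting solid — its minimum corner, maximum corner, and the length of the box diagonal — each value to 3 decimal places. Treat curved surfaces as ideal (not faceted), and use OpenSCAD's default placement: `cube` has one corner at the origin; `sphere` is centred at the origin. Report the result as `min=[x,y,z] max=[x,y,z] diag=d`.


min=[-19.800,-9.900,-15.500] max=[11.100,21.100,22.800] diag=58.161

A = translate([-10.6, -0.7, -6.3]) cube([12.5, 12.6, 19.9]) → bbox [-10.6,-0.7,-6.3] .. [1.9,11.9,13.6]
B = sphere(r=9.2) → bbox [-9.2,-9.2,-9.2] .. [9.2,9.2,9.2]
lo = A.lo+B.lo = [-10.6-9.2, -0.7-9.2, -6.3-9.2] = [-19.800,-9.900,-15.500]
hi = A.hi+B.hi = [1.9+9.2, 11.9+9.2, 13.6+9.2] = [11.100,21.100,22.800]
diag = √(30.9²+31²+38.3²) = √3382.7 = 58.161


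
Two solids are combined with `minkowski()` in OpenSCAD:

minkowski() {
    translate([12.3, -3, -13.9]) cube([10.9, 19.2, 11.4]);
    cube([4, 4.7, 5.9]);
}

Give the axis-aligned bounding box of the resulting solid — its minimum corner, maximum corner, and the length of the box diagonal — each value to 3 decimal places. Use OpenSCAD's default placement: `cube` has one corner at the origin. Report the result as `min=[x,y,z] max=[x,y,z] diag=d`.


min=[12.300,-3.000,-13.900] max=[27.200,20.900,3.400] diag=33.053

A = translate([12.3, -3, -13.9]) cube([10.9, 19.2, 11.4]) → bbox [12.3,-3,-13.9] .. [23.2,16.2,-2.5]
B = cube([4, 4.7, 5.9]) → bbox [0,0,0] .. [4,4.7,5.9]
lo = A.lo+B.lo = [12.3+0, -3+0, -13.9+0] = [12.300,-3.000,-13.900]
hi = A.hi+B.hi = [23.2+4, 16.2+4.7, -2.5+5.9] = [27.200,20.900,3.400]
diag = √(14.9²+23.9²+17.3²) = √1092.51 = 33.053


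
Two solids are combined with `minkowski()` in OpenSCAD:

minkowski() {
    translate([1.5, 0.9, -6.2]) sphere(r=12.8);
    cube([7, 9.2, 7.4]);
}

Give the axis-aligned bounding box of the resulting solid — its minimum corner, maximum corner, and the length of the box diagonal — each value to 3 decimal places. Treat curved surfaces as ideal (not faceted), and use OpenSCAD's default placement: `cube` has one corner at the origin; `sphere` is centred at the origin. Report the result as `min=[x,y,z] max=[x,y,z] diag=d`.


A = translate([1.5, 0.9, -6.2]) sphere(r=12.8) → bbox [-11.3,-11.9,-19] .. [14.3,13.7,6.6]
B = cube([7, 9.2, 7.4]) → bbox [0,0,0] .. [7,9.2,7.4]
lo = A.lo+B.lo = [-11.3+0, -11.9+0, -19+0] = [-11.300,-11.900,-19.000]
hi = A.hi+B.hi = [14.3+7, 13.7+9.2, 6.6+7.4] = [21.300,22.900,14.000]
diag = √(32.6²+34.8²+33²) = √3362.8 = 57.990

min=[-11.300,-11.900,-19.000] max=[21.300,22.900,14.000] diag=57.990


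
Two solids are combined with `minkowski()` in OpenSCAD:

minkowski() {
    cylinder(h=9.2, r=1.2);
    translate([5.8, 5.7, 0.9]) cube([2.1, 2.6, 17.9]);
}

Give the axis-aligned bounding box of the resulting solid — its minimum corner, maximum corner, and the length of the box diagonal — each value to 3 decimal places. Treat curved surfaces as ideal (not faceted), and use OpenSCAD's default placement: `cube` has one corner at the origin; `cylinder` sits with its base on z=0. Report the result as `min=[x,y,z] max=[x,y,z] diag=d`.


min=[4.600,4.500,0.900] max=[9.100,9.500,28.000] diag=27.922

A = translate([5.8, 5.7, 0.9]) cube([2.1, 2.6, 17.9]) → bbox [5.8,5.7,0.9] .. [7.9,8.3,18.8]
B = cylinder(h=9.2, r=1.2) → bbox [-1.2,-1.2,0] .. [1.2,1.2,9.2]
lo = A.lo+B.lo = [5.8-1.2, 5.7-1.2, 0.9+0] = [4.600,4.500,0.900]
hi = A.hi+B.hi = [7.9+1.2, 8.3+1.2, 18.8+9.2] = [9.100,9.500,28.000]
diag = √(4.5²+5²+27.1²) = √779.66 = 27.922


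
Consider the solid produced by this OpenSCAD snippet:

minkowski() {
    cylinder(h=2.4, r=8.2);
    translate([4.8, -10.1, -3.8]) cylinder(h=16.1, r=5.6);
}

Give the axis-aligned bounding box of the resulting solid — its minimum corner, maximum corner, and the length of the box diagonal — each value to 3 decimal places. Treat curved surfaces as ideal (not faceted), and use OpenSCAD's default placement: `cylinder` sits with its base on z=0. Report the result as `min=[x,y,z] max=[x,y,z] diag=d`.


A = translate([4.8, -10.1, -3.8]) cylinder(h=16.1, r=5.6) → bbox [-0.8,-15.7,-3.8] .. [10.4,-4.5,12.3]
B = cylinder(h=2.4, r=8.2) → bbox [-8.2,-8.2,0] .. [8.2,8.2,2.4]
lo = A.lo+B.lo = [-0.8-8.2, -15.7-8.2, -3.8+0] = [-9.000,-23.900,-3.800]
hi = A.hi+B.hi = [10.4+8.2, -4.5+8.2, 12.3+2.4] = [18.600,3.700,14.700]
diag = √(27.6²+27.6²+18.5²) = √1865.77 = 43.195

min=[-9.000,-23.900,-3.800] max=[18.600,3.700,14.700] diag=43.195


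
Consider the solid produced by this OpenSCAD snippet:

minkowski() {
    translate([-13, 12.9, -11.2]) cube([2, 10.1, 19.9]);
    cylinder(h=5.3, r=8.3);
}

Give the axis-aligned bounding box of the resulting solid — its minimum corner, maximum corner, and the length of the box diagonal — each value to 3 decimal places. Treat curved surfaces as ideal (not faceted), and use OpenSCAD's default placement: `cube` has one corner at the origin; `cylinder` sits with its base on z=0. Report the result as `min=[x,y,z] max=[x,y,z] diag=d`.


A = translate([-13, 12.9, -11.2]) cube([2, 10.1, 19.9]) → bbox [-13,12.9,-11.2] .. [-11,23,8.7]
B = cylinder(h=5.3, r=8.3) → bbox [-8.3,-8.3,0] .. [8.3,8.3,5.3]
lo = A.lo+B.lo = [-13-8.3, 12.9-8.3, -11.2+0] = [-21.300,4.600,-11.200]
hi = A.hi+B.hi = [-11+8.3, 23+8.3, 8.7+5.3] = [-2.700,31.300,14.000]
diag = √(18.6²+26.7²+25.2²) = √1693.89 = 41.157

min=[-21.300,4.600,-11.200] max=[-2.700,31.300,14.000] diag=41.157


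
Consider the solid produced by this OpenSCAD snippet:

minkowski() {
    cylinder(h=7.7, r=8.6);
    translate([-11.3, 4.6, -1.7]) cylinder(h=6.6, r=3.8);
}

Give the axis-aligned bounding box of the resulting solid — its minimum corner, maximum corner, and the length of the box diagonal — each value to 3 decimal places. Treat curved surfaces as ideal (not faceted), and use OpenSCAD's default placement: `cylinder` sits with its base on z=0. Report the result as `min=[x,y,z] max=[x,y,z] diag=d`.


A = translate([-11.3, 4.6, -1.7]) cylinder(h=6.6, r=3.8) → bbox [-15.1,0.8,-1.7] .. [-7.5,8.4,4.9]
B = cylinder(h=7.7, r=8.6) → bbox [-8.6,-8.6,0] .. [8.6,8.6,7.7]
lo = A.lo+B.lo = [-15.1-8.6, 0.8-8.6, -1.7+0] = [-23.700,-7.800,-1.700]
hi = A.hi+B.hi = [-7.5+8.6, 8.4+8.6, 4.9+7.7] = [1.100,17.000,12.600]
diag = √(24.8²+24.8²+14.3²) = √1434.57 = 37.876

min=[-23.700,-7.800,-1.700] max=[1.100,17.000,12.600] diag=37.876


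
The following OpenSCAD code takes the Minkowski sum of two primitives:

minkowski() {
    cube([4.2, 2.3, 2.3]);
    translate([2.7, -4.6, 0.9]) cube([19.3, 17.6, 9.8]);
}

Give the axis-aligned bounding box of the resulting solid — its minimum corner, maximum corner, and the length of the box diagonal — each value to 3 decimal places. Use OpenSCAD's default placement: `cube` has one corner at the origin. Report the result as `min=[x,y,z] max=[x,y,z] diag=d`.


A = translate([2.7, -4.6, 0.9]) cube([19.3, 17.6, 9.8]) → bbox [2.7,-4.6,0.9] .. [22,13,10.7]
B = cube([4.2, 2.3, 2.3]) → bbox [0,0,0] .. [4.2,2.3,2.3]
lo = A.lo+B.lo = [2.7+0, -4.6+0, 0.9+0] = [2.700,-4.600,0.900]
hi = A.hi+B.hi = [22+4.2, 13+2.3, 10.7+2.3] = [26.200,15.300,13.000]
diag = √(23.5²+19.9²+12.1²) = √1094.67 = 33.086

min=[2.700,-4.600,0.900] max=[26.200,15.300,13.000] diag=33.086


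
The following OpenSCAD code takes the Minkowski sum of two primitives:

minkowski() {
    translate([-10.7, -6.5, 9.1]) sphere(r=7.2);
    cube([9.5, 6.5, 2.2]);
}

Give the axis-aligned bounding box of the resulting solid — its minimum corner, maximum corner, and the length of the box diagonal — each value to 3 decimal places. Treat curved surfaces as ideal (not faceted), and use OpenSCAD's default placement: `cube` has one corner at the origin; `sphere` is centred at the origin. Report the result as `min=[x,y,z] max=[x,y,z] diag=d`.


A = translate([-10.7, -6.5, 9.1]) sphere(r=7.2) → bbox [-17.9,-13.7,1.9] .. [-3.5,0.7,16.3]
B = cube([9.5, 6.5, 2.2]) → bbox [0,0,0] .. [9.5,6.5,2.2]
lo = A.lo+B.lo = [-17.9+0, -13.7+0, 1.9+0] = [-17.900,-13.700,1.900]
hi = A.hi+B.hi = [-3.5+9.5, 0.7+6.5, 16.3+2.2] = [6.000,7.200,18.500]
diag = √(23.9²+20.9²+16.6²) = √1283.58 = 35.827

min=[-17.900,-13.700,1.900] max=[6.000,7.200,18.500] diag=35.827


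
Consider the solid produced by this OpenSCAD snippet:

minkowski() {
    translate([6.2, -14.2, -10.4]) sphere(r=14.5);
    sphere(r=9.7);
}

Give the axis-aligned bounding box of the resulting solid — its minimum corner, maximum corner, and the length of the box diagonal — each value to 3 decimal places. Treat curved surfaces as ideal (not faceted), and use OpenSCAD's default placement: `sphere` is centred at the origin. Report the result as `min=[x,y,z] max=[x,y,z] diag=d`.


min=[-18.000,-38.400,-34.600] max=[30.400,10.000,13.800] diag=83.831

A = translate([6.2, -14.2, -10.4]) sphere(r=14.5) → bbox [-8.3,-28.7,-24.9] .. [20.7,0.3,4.1]
B = sphere(r=9.7) → bbox [-9.7,-9.7,-9.7] .. [9.7,9.7,9.7]
lo = A.lo+B.lo = [-8.3-9.7, -28.7-9.7, -24.9-9.7] = [-18.000,-38.400,-34.600]
hi = A.hi+B.hi = [20.7+9.7, 0.3+9.7, 4.1+9.7] = [30.400,10.000,13.800]
diag = √(48.4²+48.4²+48.4²) = √7027.68 = 83.831


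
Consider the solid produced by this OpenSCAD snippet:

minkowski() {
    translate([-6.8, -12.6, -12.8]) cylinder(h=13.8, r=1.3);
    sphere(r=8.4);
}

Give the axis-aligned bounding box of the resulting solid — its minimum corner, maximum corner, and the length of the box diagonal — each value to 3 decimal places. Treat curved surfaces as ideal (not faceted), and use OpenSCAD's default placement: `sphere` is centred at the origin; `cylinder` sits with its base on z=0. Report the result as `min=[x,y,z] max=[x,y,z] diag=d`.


A = translate([-6.8, -12.6, -12.8]) cylinder(h=13.8, r=1.3) → bbox [-8.1,-13.9,-12.8] .. [-5.5,-11.3,1]
B = sphere(r=8.4) → bbox [-8.4,-8.4,-8.4] .. [8.4,8.4,8.4]
lo = A.lo+B.lo = [-8.1-8.4, -13.9-8.4, -12.8-8.4] = [-16.500,-22.300,-21.200]
hi = A.hi+B.hi = [-5.5+8.4, -11.3+8.4, 1+8.4] = [2.900,-2.900,9.400]
diag = √(19.4²+19.4²+30.6²) = √1689.08 = 41.098

min=[-16.500,-22.300,-21.200] max=[2.900,-2.900,9.400] diag=41.098


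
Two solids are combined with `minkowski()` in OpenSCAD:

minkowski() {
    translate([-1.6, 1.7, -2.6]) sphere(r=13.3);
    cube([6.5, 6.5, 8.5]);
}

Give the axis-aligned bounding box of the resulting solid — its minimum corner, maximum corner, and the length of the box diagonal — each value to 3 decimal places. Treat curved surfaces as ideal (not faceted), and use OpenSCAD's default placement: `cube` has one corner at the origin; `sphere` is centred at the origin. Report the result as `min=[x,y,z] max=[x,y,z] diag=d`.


min=[-14.900,-11.600,-15.900] max=[18.200,21.500,19.200] diag=58.508

A = translate([-1.6, 1.7, -2.6]) sphere(r=13.3) → bbox [-14.9,-11.6,-15.9] .. [11.7,15,10.7]
B = cube([6.5, 6.5, 8.5]) → bbox [0,0,0] .. [6.5,6.5,8.5]
lo = A.lo+B.lo = [-14.9+0, -11.6+0, -15.9+0] = [-14.900,-11.600,-15.900]
hi = A.hi+B.hi = [11.7+6.5, 15+6.5, 10.7+8.5] = [18.200,21.500,19.200]
diag = √(33.1²+33.1²+35.1²) = √3423.23 = 58.508


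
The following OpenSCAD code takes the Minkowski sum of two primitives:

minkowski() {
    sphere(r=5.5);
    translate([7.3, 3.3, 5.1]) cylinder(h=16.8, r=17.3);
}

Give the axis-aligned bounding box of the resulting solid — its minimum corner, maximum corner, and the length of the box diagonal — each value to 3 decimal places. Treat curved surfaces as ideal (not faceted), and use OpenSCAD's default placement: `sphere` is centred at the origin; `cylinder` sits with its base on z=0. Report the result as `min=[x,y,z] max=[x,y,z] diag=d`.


A = translate([7.3, 3.3, 5.1]) cylinder(h=16.8, r=17.3) → bbox [-10,-14,5.1] .. [24.6,20.6,21.9]
B = sphere(r=5.5) → bbox [-5.5,-5.5,-5.5] .. [5.5,5.5,5.5]
lo = A.lo+B.lo = [-10-5.5, -14-5.5, 5.1-5.5] = [-15.500,-19.500,-0.400]
hi = A.hi+B.hi = [24.6+5.5, 20.6+5.5, 21.9+5.5] = [30.100,26.100,27.400]
diag = √(45.6²+45.6²+27.8²) = √4931.56 = 70.225

min=[-15.500,-19.500,-0.400] max=[30.100,26.100,27.400] diag=70.225


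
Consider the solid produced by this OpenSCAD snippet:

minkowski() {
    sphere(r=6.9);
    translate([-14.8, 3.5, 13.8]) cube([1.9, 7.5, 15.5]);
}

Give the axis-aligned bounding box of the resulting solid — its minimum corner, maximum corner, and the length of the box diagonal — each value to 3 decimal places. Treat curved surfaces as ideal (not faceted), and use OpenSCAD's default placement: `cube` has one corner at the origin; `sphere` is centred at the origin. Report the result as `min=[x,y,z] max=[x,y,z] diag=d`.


A = translate([-14.8, 3.5, 13.8]) cube([1.9, 7.5, 15.5]) → bbox [-14.8,3.5,13.8] .. [-12.9,11,29.3]
B = sphere(r=6.9) → bbox [-6.9,-6.9,-6.9] .. [6.9,6.9,6.9]
lo = A.lo+B.lo = [-14.8-6.9, 3.5-6.9, 13.8-6.9] = [-21.700,-3.400,6.900]
hi = A.hi+B.hi = [-12.9+6.9, 11+6.9, 29.3+6.9] = [-6.000,17.900,36.200]
diag = √(15.7²+21.3²+29.3²) = √1558.67 = 39.480

min=[-21.700,-3.400,6.900] max=[-6.000,17.900,36.200] diag=39.480


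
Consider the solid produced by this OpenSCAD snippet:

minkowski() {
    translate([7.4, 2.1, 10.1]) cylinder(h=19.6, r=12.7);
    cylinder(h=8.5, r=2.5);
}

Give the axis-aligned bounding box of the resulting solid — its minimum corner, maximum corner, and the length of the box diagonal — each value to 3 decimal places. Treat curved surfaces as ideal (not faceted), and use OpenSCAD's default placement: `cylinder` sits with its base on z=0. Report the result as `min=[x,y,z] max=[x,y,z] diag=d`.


A = translate([7.4, 2.1, 10.1]) cylinder(h=19.6, r=12.7) → bbox [-5.3,-10.6,10.1] .. [20.1,14.8,29.7]
B = cylinder(h=8.5, r=2.5) → bbox [-2.5,-2.5,0] .. [2.5,2.5,8.5]
lo = A.lo+B.lo = [-5.3-2.5, -10.6-2.5, 10.1+0] = [-7.800,-13.100,10.100]
hi = A.hi+B.hi = [20.1+2.5, 14.8+2.5, 29.7+8.5] = [22.600,17.300,38.200]
diag = √(30.4²+30.4²+28.1²) = √2637.93 = 51.361

min=[-7.800,-13.100,10.100] max=[22.600,17.300,38.200] diag=51.361


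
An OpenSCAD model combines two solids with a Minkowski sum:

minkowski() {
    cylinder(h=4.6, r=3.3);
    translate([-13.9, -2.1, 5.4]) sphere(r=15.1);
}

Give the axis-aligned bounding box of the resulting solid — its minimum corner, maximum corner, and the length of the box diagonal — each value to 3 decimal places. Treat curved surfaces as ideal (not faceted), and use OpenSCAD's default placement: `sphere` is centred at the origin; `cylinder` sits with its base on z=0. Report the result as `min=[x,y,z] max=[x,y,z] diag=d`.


A = translate([-13.9, -2.1, 5.4]) sphere(r=15.1) → bbox [-29,-17.2,-9.7] .. [1.2,13,20.5]
B = cylinder(h=4.6, r=3.3) → bbox [-3.3,-3.3,0] .. [3.3,3.3,4.6]
lo = A.lo+B.lo = [-29-3.3, -17.2-3.3, -9.7+0] = [-32.300,-20.500,-9.700]
hi = A.hi+B.hi = [1.2+3.3, 13+3.3, 20.5+4.6] = [4.500,16.300,25.100]
diag = √(36.8²+36.8²+34.8²) = √3919.52 = 62.606

min=[-32.300,-20.500,-9.700] max=[4.500,16.300,25.100] diag=62.606


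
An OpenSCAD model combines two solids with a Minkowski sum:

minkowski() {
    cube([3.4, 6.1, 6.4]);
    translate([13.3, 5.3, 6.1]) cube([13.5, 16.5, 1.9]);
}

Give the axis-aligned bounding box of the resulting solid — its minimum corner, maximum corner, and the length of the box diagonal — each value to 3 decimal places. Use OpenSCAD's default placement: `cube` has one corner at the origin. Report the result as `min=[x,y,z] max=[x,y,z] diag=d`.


A = translate([13.3, 5.3, 6.1]) cube([13.5, 16.5, 1.9]) → bbox [13.3,5.3,6.1] .. [26.8,21.8,8]
B = cube([3.4, 6.1, 6.4]) → bbox [0,0,0] .. [3.4,6.1,6.4]
lo = A.lo+B.lo = [13.3+0, 5.3+0, 6.1+0] = [13.300,5.300,6.100]
hi = A.hi+B.hi = [26.8+3.4, 21.8+6.1, 8+6.4] = [30.200,27.900,14.400]
diag = √(16.9²+22.6²+8.3²) = √865.26 = 29.415

min=[13.300,5.300,6.100] max=[30.200,27.900,14.400] diag=29.415


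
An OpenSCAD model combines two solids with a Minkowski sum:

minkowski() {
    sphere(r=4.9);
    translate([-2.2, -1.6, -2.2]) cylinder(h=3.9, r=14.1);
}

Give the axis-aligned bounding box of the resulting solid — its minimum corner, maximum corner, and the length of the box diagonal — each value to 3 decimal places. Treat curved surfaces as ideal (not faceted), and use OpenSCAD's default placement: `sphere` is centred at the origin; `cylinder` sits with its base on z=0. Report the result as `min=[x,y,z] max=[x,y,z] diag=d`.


min=[-21.200,-20.600,-7.100] max=[16.800,17.400,6.600] diag=55.459

A = translate([-2.2, -1.6, -2.2]) cylinder(h=3.9, r=14.1) → bbox [-16.3,-15.7,-2.2] .. [11.9,12.5,1.7]
B = sphere(r=4.9) → bbox [-4.9,-4.9,-4.9] .. [4.9,4.9,4.9]
lo = A.lo+B.lo = [-16.3-4.9, -15.7-4.9, -2.2-4.9] = [-21.200,-20.600,-7.100]
hi = A.hi+B.hi = [11.9+4.9, 12.5+4.9, 1.7+4.9] = [16.800,17.400,6.600]
diag = √(38²+38²+13.7²) = √3075.69 = 55.459


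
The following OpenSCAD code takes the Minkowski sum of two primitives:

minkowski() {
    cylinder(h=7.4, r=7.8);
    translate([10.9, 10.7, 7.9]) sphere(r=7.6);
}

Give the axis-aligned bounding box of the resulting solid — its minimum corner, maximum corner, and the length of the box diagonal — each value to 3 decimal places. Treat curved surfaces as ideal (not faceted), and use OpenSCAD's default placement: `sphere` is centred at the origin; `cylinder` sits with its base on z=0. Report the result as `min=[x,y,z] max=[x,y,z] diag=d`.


A = translate([10.9, 10.7, 7.9]) sphere(r=7.6) → bbox [3.3,3.1,0.3] .. [18.5,18.3,15.5]
B = cylinder(h=7.4, r=7.8) → bbox [-7.8,-7.8,0] .. [7.8,7.8,7.4]
lo = A.lo+B.lo = [3.3-7.8, 3.1-7.8, 0.3+0] = [-4.500,-4.700,0.300]
hi = A.hi+B.hi = [18.5+7.8, 18.3+7.8, 15.5+7.4] = [26.300,26.100,22.900]
diag = √(30.8²+30.8²+22.6²) = √2408.04 = 49.072

min=[-4.500,-4.700,0.300] max=[26.300,26.100,22.900] diag=49.072


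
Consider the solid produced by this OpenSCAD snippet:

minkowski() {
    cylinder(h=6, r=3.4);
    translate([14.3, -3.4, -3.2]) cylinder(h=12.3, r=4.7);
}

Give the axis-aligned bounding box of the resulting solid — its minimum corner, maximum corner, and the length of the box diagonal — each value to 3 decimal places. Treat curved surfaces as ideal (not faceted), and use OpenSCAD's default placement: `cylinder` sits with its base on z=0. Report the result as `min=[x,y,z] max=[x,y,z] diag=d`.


min=[6.200,-11.500,-3.200] max=[22.400,4.700,15.100] diag=29.322

A = translate([14.3, -3.4, -3.2]) cylinder(h=12.3, r=4.7) → bbox [9.6,-8.1,-3.2] .. [19,1.3,9.1]
B = cylinder(h=6, r=3.4) → bbox [-3.4,-3.4,0] .. [3.4,3.4,6]
lo = A.lo+B.lo = [9.6-3.4, -8.1-3.4, -3.2+0] = [6.200,-11.500,-3.200]
hi = A.hi+B.hi = [19+3.4, 1.3+3.4, 9.1+6] = [22.400,4.700,15.100]
diag = √(16.2²+16.2²+18.3²) = √859.77 = 29.322


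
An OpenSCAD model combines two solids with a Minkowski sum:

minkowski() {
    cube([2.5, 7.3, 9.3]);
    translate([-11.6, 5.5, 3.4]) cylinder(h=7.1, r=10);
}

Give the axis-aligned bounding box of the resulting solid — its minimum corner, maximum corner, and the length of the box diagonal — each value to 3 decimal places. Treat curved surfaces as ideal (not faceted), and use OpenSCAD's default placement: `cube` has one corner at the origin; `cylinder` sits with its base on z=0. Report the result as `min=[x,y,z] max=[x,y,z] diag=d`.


A = translate([-11.6, 5.5, 3.4]) cylinder(h=7.1, r=10) → bbox [-21.6,-4.5,3.4] .. [-1.6,15.5,10.5]
B = cube([2.5, 7.3, 9.3]) → bbox [0,0,0] .. [2.5,7.3,9.3]
lo = A.lo+B.lo = [-21.6+0, -4.5+0, 3.4+0] = [-21.600,-4.500,3.400]
hi = A.hi+B.hi = [-1.6+2.5, 15.5+7.3, 10.5+9.3] = [0.900,22.800,19.800]
diag = √(22.5²+27.3²+16.4²) = √1520.5 = 38.994

min=[-21.600,-4.500,3.400] max=[0.900,22.800,19.800] diag=38.994


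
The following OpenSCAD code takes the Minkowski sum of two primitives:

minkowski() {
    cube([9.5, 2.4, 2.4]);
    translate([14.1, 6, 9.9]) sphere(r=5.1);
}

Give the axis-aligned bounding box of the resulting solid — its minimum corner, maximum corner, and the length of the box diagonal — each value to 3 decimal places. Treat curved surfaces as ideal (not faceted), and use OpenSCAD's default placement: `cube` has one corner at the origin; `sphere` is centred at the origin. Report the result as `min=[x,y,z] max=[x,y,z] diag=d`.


min=[9.000,0.900,4.800] max=[28.700,13.500,17.400] diag=26.563

A = translate([14.1, 6, 9.9]) sphere(r=5.1) → bbox [9,0.9,4.8] .. [19.2,11.1,15]
B = cube([9.5, 2.4, 2.4]) → bbox [0,0,0] .. [9.5,2.4,2.4]
lo = A.lo+B.lo = [9+0, 0.9+0, 4.8+0] = [9.000,0.900,4.800]
hi = A.hi+B.hi = [19.2+9.5, 11.1+2.4, 15+2.4] = [28.700,13.500,17.400]
diag = √(19.7²+12.6²+12.6²) = √705.61 = 26.563


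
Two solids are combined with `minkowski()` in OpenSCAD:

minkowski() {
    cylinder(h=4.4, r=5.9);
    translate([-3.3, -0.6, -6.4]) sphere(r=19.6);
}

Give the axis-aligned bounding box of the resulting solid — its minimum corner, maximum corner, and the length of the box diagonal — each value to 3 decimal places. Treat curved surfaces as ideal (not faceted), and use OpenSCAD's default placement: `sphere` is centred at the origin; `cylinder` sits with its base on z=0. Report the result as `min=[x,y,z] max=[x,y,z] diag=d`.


A = translate([-3.3, -0.6, -6.4]) sphere(r=19.6) → bbox [-22.9,-20.2,-26] .. [16.3,19,13.2]
B = cylinder(h=4.4, r=5.9) → bbox [-5.9,-5.9,0] .. [5.9,5.9,4.4]
lo = A.lo+B.lo = [-22.9-5.9, -20.2-5.9, -26+0] = [-28.800,-26.100,-26.000]
hi = A.hi+B.hi = [16.3+5.9, 19+5.9, 13.2+4.4] = [22.200,24.900,17.600]
diag = √(51²+51²+43.6²) = √7102.96 = 84.279

min=[-28.800,-26.100,-26.000] max=[22.200,24.900,17.600] diag=84.279


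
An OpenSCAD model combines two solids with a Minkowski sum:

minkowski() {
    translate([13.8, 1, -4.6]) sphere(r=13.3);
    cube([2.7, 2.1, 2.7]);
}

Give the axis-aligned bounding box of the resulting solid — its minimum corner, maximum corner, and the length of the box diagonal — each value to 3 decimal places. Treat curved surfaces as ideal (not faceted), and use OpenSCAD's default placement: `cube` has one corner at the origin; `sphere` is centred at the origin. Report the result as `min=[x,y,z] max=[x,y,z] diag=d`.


min=[0.500,-12.300,-17.900] max=[29.800,16.400,11.400] diag=50.405

A = translate([13.8, 1, -4.6]) sphere(r=13.3) → bbox [0.5,-12.3,-17.9] .. [27.1,14.3,8.7]
B = cube([2.7, 2.1, 2.7]) → bbox [0,0,0] .. [2.7,2.1,2.7]
lo = A.lo+B.lo = [0.5+0, -12.3+0, -17.9+0] = [0.500,-12.300,-17.900]
hi = A.hi+B.hi = [27.1+2.7, 14.3+2.1, 8.7+2.7] = [29.800,16.400,11.400]
diag = √(29.3²+28.7²+29.3²) = √2540.67 = 50.405


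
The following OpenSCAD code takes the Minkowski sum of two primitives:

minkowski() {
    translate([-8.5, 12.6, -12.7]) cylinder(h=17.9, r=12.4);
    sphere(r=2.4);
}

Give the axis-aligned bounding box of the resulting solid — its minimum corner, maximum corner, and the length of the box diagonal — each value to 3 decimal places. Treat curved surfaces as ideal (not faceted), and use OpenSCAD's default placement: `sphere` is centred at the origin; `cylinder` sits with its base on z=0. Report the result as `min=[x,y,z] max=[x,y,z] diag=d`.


min=[-23.300,-2.200,-15.100] max=[6.300,27.400,7.600] diag=47.619

A = translate([-8.5, 12.6, -12.7]) cylinder(h=17.9, r=12.4) → bbox [-20.9,0.2,-12.7] .. [3.9,25,5.2]
B = sphere(r=2.4) → bbox [-2.4,-2.4,-2.4] .. [2.4,2.4,2.4]
lo = A.lo+B.lo = [-20.9-2.4, 0.2-2.4, -12.7-2.4] = [-23.300,-2.200,-15.100]
hi = A.hi+B.hi = [3.9+2.4, 25+2.4, 5.2+2.4] = [6.300,27.400,7.600]
diag = √(29.6²+29.6²+22.7²) = √2267.61 = 47.619


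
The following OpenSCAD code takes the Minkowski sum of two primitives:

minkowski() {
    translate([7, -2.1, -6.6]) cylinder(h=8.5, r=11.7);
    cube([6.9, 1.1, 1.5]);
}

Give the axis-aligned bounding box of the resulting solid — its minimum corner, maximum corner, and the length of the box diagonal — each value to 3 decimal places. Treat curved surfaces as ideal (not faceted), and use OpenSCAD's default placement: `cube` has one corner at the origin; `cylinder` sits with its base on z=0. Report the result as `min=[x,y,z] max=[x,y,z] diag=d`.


A = translate([7, -2.1, -6.6]) cylinder(h=8.5, r=11.7) → bbox [-4.7,-13.8,-6.6] .. [18.7,9.6,1.9]
B = cube([6.9, 1.1, 1.5]) → bbox [0,0,0] .. [6.9,1.1,1.5]
lo = A.lo+B.lo = [-4.7+0, -13.8+0, -6.6+0] = [-4.700,-13.800,-6.600]
hi = A.hi+B.hi = [18.7+6.9, 9.6+1.1, 1.9+1.5] = [25.600,10.700,3.400]
diag = √(30.3²+24.5²+10²) = √1618.34 = 40.229

min=[-4.700,-13.800,-6.600] max=[25.600,10.700,3.400] diag=40.229


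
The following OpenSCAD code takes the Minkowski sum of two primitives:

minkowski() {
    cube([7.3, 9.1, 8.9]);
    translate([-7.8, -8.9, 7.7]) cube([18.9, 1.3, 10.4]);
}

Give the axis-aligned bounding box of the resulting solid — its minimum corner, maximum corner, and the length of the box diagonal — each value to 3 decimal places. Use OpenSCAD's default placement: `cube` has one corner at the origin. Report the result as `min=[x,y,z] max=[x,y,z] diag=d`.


A = translate([-7.8, -8.9, 7.7]) cube([18.9, 1.3, 10.4]) → bbox [-7.8,-8.9,7.7] .. [11.1,-7.6,18.1]
B = cube([7.3, 9.1, 8.9]) → bbox [0,0,0] .. [7.3,9.1,8.9]
lo = A.lo+B.lo = [-7.8+0, -8.9+0, 7.7+0] = [-7.800,-8.900,7.700]
hi = A.hi+B.hi = [11.1+7.3, -7.6+9.1, 18.1+8.9] = [18.400,1.500,27.000]
diag = √(26.2²+10.4²+19.3²) = √1167.09 = 34.163

min=[-7.800,-8.900,7.700] max=[18.400,1.500,27.000] diag=34.163


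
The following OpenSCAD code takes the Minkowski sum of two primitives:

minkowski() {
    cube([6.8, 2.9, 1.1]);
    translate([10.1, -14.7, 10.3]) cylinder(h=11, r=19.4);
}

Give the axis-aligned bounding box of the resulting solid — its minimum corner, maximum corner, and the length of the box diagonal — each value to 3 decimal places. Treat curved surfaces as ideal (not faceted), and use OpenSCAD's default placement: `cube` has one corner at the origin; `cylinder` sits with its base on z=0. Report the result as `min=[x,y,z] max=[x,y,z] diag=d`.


min=[-9.300,-34.100,10.300] max=[36.300,7.600,22.400] diag=62.966

A = translate([10.1, -14.7, 10.3]) cylinder(h=11, r=19.4) → bbox [-9.3,-34.1,10.3] .. [29.5,4.7,21.3]
B = cube([6.8, 2.9, 1.1]) → bbox [0,0,0] .. [6.8,2.9,1.1]
lo = A.lo+B.lo = [-9.3+0, -34.1+0, 10.3+0] = [-9.300,-34.100,10.300]
hi = A.hi+B.hi = [29.5+6.8, 4.7+2.9, 21.3+1.1] = [36.300,7.600,22.400]
diag = √(45.6²+41.7²+12.1²) = √3964.66 = 62.966


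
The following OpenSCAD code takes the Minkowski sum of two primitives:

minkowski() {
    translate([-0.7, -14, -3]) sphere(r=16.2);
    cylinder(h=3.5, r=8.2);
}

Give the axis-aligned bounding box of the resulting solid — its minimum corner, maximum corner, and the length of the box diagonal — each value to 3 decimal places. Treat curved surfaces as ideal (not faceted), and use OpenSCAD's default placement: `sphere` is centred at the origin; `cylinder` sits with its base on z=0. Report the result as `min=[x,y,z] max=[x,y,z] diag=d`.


A = translate([-0.7, -14, -3]) sphere(r=16.2) → bbox [-16.9,-30.2,-19.2] .. [15.5,2.2,13.2]
B = cylinder(h=3.5, r=8.2) → bbox [-8.2,-8.2,0] .. [8.2,8.2,3.5]
lo = A.lo+B.lo = [-16.9-8.2, -30.2-8.2, -19.2+0] = [-25.100,-38.400,-19.200]
hi = A.hi+B.hi = [15.5+8.2, 2.2+8.2, 13.2+3.5] = [23.700,10.400,16.700]
diag = √(48.8²+48.8²+35.9²) = √6051.69 = 77.793

min=[-25.100,-38.400,-19.200] max=[23.700,10.400,16.700] diag=77.793


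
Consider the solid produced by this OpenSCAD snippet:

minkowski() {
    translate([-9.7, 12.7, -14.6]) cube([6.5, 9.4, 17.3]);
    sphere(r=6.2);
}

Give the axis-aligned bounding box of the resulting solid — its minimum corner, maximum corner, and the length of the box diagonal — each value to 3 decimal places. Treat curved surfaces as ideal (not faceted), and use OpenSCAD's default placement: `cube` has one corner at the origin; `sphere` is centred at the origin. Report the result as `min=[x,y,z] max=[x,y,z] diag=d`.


min=[-15.900,6.500,-20.800] max=[3.000,28.300,8.900] diag=41.407

A = translate([-9.7, 12.7, -14.6]) cube([6.5, 9.4, 17.3]) → bbox [-9.7,12.7,-14.6] .. [-3.2,22.1,2.7]
B = sphere(r=6.2) → bbox [-6.2,-6.2,-6.2] .. [6.2,6.2,6.2]
lo = A.lo+B.lo = [-9.7-6.2, 12.7-6.2, -14.6-6.2] = [-15.900,6.500,-20.800]
hi = A.hi+B.hi = [-3.2+6.2, 22.1+6.2, 2.7+6.2] = [3.000,28.300,8.900]
diag = √(18.9²+21.8²+29.7²) = √1714.54 = 41.407


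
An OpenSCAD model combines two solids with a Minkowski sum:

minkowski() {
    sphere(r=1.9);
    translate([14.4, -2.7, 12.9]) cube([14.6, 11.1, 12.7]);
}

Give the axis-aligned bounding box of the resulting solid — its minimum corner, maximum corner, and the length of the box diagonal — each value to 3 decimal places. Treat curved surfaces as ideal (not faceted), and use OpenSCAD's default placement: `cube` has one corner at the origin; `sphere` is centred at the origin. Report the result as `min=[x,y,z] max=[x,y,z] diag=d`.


A = translate([14.4, -2.7, 12.9]) cube([14.6, 11.1, 12.7]) → bbox [14.4,-2.7,12.9] .. [29,8.4,25.6]
B = sphere(r=1.9) → bbox [-1.9,-1.9,-1.9] .. [1.9,1.9,1.9]
lo = A.lo+B.lo = [14.4-1.9, -2.7-1.9, 12.9-1.9] = [12.500,-4.600,11.000]
hi = A.hi+B.hi = [29+1.9, 8.4+1.9, 25.6+1.9] = [30.900,10.300,27.500]
diag = √(18.4²+14.9²+16.5²) = √832.82 = 28.859

min=[12.500,-4.600,11.000] max=[30.900,10.300,27.500] diag=28.859


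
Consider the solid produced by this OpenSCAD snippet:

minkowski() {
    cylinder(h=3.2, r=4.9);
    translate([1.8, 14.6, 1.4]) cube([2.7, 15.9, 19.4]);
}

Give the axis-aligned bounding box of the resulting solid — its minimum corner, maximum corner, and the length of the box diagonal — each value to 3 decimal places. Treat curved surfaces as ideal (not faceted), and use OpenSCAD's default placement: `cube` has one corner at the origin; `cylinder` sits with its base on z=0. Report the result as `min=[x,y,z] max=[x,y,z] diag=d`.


A = translate([1.8, 14.6, 1.4]) cube([2.7, 15.9, 19.4]) → bbox [1.8,14.6,1.4] .. [4.5,30.5,20.8]
B = cylinder(h=3.2, r=4.9) → bbox [-4.9,-4.9,0] .. [4.9,4.9,3.2]
lo = A.lo+B.lo = [1.8-4.9, 14.6-4.9, 1.4+0] = [-3.100,9.700,1.400]
hi = A.hi+B.hi = [4.5+4.9, 30.5+4.9, 20.8+3.2] = [9.400,35.400,24.000]
diag = √(12.5²+25.7²+22.6²) = √1327.5 = 36.435

min=[-3.100,9.700,1.400] max=[9.400,35.400,24.000] diag=36.435


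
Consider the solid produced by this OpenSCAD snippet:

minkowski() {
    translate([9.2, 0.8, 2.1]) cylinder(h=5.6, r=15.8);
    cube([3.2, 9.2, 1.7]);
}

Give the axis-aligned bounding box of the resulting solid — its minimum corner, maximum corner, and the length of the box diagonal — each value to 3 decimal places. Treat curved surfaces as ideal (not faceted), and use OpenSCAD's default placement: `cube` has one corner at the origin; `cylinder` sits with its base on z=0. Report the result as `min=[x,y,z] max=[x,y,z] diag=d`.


A = translate([9.2, 0.8, 2.1]) cylinder(h=5.6, r=15.8) → bbox [-6.6,-15,2.1] .. [25,16.6,7.7]
B = cube([3.2, 9.2, 1.7]) → bbox [0,0,0] .. [3.2,9.2,1.7]
lo = A.lo+B.lo = [-6.6+0, -15+0, 2.1+0] = [-6.600,-15.000,2.100]
hi = A.hi+B.hi = [25+3.2, 16.6+9.2, 7.7+1.7] = [28.200,25.800,9.400]
diag = √(34.8²+40.8²+7.3²) = √2928.97 = 54.120

min=[-6.600,-15.000,2.100] max=[28.200,25.800,9.400] diag=54.120


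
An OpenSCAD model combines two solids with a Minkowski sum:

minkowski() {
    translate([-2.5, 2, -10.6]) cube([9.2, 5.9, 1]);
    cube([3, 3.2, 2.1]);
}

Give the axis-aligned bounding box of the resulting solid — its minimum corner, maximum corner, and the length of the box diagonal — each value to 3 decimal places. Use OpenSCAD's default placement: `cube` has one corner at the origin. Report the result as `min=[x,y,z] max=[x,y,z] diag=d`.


A = translate([-2.5, 2, -10.6]) cube([9.2, 5.9, 1]) → bbox [-2.5,2,-10.6] .. [6.7,7.9,-9.6]
B = cube([3, 3.2, 2.1]) → bbox [0,0,0] .. [3,3.2,2.1]
lo = A.lo+B.lo = [-2.5+0, 2+0, -10.6+0] = [-2.500,2.000,-10.600]
hi = A.hi+B.hi = [6.7+3, 7.9+3.2, -9.6+2.1] = [9.700,11.100,-7.500]
diag = √(12.2²+9.1²+3.1²) = √241.26 = 15.533

min=[-2.500,2.000,-10.600] max=[9.700,11.100,-7.500] diag=15.533


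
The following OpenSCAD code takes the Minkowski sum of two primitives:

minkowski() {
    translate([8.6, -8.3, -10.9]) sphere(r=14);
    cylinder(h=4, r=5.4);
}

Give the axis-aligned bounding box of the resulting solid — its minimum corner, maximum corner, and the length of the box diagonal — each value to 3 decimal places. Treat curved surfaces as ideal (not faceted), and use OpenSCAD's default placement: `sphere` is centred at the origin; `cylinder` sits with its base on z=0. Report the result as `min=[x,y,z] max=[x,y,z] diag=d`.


min=[-10.800,-27.700,-24.900] max=[28.000,11.100,7.100] diag=63.521

A = translate([8.6, -8.3, -10.9]) sphere(r=14) → bbox [-5.4,-22.3,-24.9] .. [22.6,5.7,3.1]
B = cylinder(h=4, r=5.4) → bbox [-5.4,-5.4,0] .. [5.4,5.4,4]
lo = A.lo+B.lo = [-5.4-5.4, -22.3-5.4, -24.9+0] = [-10.800,-27.700,-24.900]
hi = A.hi+B.hi = [22.6+5.4, 5.7+5.4, 3.1+4] = [28.000,11.100,7.100]
diag = √(38.8²+38.8²+32²) = √4034.88 = 63.521


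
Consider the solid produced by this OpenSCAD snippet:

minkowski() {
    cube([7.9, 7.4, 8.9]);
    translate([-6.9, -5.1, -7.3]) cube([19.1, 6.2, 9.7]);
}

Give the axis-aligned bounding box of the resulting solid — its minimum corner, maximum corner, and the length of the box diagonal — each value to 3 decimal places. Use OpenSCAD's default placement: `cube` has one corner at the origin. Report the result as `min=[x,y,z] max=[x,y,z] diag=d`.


A = translate([-6.9, -5.1, -7.3]) cube([19.1, 6.2, 9.7]) → bbox [-6.9,-5.1,-7.3] .. [12.2,1.1,2.4]
B = cube([7.9, 7.4, 8.9]) → bbox [0,0,0] .. [7.9,7.4,8.9]
lo = A.lo+B.lo = [-6.9+0, -5.1+0, -7.3+0] = [-6.900,-5.100,-7.300]
hi = A.hi+B.hi = [12.2+7.9, 1.1+7.4, 2.4+8.9] = [20.100,8.500,11.300]
diag = √(27²+13.6²+18.6²) = √1259.92 = 35.495

min=[-6.900,-5.100,-7.300] max=[20.100,8.500,11.300] diag=35.495


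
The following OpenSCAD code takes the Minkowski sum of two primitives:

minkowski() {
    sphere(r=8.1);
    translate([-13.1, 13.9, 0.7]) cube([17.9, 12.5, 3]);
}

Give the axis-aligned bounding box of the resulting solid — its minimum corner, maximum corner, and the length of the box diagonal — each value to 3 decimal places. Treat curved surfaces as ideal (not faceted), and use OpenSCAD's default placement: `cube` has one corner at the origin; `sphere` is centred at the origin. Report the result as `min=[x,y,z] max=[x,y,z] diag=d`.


min=[-21.200,5.800,-7.400] max=[12.900,34.500,11.800] diag=48.530

A = translate([-13.1, 13.9, 0.7]) cube([17.9, 12.5, 3]) → bbox [-13.1,13.9,0.7] .. [4.8,26.4,3.7]
B = sphere(r=8.1) → bbox [-8.1,-8.1,-8.1] .. [8.1,8.1,8.1]
lo = A.lo+B.lo = [-13.1-8.1, 13.9-8.1, 0.7-8.1] = [-21.200,5.800,-7.400]
hi = A.hi+B.hi = [4.8+8.1, 26.4+8.1, 3.7+8.1] = [12.900,34.500,11.800]
diag = √(34.1²+28.7²+19.2²) = √2355.14 = 48.530
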